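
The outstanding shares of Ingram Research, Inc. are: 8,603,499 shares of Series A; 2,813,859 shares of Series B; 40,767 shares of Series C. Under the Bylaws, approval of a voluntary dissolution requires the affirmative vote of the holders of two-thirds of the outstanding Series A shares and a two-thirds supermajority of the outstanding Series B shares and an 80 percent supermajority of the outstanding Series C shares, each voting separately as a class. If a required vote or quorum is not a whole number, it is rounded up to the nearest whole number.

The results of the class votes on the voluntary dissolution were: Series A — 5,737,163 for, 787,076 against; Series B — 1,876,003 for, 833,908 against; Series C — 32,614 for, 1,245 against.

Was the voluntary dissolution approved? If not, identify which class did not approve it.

Series A: 2/3 of 8603499 = 5735666; 5,735,666 required, 5,737,163 in favor — approved.
Series B: 2/3 of 2813859 = 1875906; 1,875,906 required, 1,876,003 in favor — approved.
Series C: 4/5 of 40767 = 32613.60, rounded up to 32614; 32,614 required, 32,614 in favor — approved.

Approved — every class gave the required vote.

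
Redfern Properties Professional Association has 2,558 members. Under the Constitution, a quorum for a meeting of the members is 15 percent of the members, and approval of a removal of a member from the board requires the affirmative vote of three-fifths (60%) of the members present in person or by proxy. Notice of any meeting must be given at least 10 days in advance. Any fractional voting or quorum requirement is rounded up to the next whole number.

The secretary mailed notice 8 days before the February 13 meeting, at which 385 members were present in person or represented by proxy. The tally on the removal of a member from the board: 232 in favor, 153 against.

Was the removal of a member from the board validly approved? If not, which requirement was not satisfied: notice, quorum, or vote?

Notice: 8 days given; 10 required. Not satisfied.
Quorum: 15% of 2,558 = 383.70, rounded up to 384; 385 present. Satisfied.
Vote: requires three-fifths of those present (385); 3/5 of 385 = 231, so 231 needed; 232 in favor. Satisfied.

Invalid — notice requirement not satisfied.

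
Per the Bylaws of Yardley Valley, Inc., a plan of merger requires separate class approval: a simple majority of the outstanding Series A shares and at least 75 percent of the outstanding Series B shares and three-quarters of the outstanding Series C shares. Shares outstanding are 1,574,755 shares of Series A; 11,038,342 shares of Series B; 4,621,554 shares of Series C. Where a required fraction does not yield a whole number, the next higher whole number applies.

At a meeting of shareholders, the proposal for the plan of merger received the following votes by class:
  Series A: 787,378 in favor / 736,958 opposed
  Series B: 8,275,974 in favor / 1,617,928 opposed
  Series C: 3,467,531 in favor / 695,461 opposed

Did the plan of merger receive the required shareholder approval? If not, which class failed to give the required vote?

Series A: a majority of 1574755 is 787378; 787,378 required, 787,378 in favor — approved.
Series B: 3/4 of 11038342 = 8278756.50, rounded up to 8278757; 8,278,757 required, 8,275,974 in favor — not approved.
Series C: 3/4 of 4621554 = 3466165.50, rounded up to 3466166; 3,466,166 required, 3,467,531 in favor — approved.

Not approved — the Series B shares did not give the required vote.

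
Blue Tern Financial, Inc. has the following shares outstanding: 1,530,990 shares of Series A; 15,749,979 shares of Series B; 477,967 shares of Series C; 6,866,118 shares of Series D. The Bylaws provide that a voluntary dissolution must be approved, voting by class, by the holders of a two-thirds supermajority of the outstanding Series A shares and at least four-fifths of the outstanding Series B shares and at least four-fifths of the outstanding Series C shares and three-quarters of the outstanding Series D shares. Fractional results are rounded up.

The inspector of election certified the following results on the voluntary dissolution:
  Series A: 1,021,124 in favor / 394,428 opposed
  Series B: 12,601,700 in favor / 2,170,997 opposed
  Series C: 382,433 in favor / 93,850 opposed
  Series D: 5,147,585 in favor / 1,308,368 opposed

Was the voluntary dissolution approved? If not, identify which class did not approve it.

Not approved — the Series D shares did not give the required vote.

Series A: 2/3 of 1530990 = 1020660; 1,020,660 required, 1,021,124 in favor — approved.
Series B: 4/5 of 15749979 = 12599983.20, rounded up to 12599984; 12,599,984 required, 12,601,700 in favor — approved.
Series C: 4/5 of 477967 = 382373.60, rounded up to 382374; 382,374 required, 382,433 in favor — approved.
Series D: 3/4 of 6866118 = 5149588.50, rounded up to 5149589; 5,149,589 required, 5,147,585 in favor — not approved.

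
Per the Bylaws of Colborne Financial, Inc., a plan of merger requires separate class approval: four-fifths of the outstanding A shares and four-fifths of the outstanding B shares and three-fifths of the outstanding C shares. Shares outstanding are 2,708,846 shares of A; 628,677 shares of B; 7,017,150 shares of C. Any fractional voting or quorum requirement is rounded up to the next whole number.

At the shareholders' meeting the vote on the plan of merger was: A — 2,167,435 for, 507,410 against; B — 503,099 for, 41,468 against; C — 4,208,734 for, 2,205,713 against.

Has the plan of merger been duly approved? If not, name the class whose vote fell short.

Not approved — the C shares did not give the required vote.

A: 4/5 of 2708846 = 2167076.80, rounded up to 2167077; 2,167,077 required, 2,167,435 in favor — approved.
B: 4/5 of 628677 = 502941.60, rounded up to 502942; 502,942 required, 503,099 in favor — approved.
C: 3/5 of 7017150 = 4210290; 4,210,290 required, 4,208,734 in favor — not approved.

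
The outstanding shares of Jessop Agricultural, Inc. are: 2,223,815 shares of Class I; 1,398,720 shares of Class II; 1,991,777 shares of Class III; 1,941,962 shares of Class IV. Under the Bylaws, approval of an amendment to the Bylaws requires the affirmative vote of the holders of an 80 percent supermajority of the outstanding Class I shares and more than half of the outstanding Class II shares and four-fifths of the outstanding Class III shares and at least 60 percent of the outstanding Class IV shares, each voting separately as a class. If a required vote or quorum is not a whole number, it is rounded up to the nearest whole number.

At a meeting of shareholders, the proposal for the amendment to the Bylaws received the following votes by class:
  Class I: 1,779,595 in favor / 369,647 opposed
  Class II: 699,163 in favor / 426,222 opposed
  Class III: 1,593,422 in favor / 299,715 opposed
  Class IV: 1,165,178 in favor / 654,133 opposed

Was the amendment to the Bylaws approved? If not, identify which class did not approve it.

Class I: 4/5 of 2223815 = 1779052; 1,779,052 required, 1,779,595 in favor — approved.
Class II: a majority of 1398720 is 699361; 699,361 required, 699,163 in favor — not approved.
Class III: 4/5 of 1991777 = 1593421.60, rounded up to 1593422; 1,593,422 required, 1,593,422 in favor — approved.
Class IV: 3/5 of 1941962 = 1165177.20, rounded up to 1165178; 1,165,178 required, 1,165,178 in favor — approved.

Not approved — the Class II shares did not give the required vote.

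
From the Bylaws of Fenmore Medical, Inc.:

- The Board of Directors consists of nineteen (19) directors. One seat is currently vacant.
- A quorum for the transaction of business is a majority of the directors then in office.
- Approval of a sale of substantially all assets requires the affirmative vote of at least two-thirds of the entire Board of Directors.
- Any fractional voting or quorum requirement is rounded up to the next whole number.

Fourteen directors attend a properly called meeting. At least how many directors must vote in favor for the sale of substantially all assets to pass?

13

The sale of substantially all assets requires two-thirds of the entire Board of Directors (19).
2/3 of 19 = 12.67, rounded up to 13.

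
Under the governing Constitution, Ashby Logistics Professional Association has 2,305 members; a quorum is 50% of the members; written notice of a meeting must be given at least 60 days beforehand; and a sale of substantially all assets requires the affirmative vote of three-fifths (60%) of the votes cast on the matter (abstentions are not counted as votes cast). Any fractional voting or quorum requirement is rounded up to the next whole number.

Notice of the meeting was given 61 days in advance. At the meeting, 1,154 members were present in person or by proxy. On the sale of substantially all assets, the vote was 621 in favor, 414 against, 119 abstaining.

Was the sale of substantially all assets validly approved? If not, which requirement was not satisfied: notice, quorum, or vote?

Notice: 61 days given; 60 required. Satisfied.
Quorum: 50% of 2,305 = 1,152.50, rounded up to 1,153; 1,154 present. Satisfied.
Vote: requires three-fifths of the votes cast (1,154 − 119 abstaining = 1,035); 3/5 of 1035 = 621, so 621 needed; 621 in favor. Satisfied.

Valid — all requirements satisfied.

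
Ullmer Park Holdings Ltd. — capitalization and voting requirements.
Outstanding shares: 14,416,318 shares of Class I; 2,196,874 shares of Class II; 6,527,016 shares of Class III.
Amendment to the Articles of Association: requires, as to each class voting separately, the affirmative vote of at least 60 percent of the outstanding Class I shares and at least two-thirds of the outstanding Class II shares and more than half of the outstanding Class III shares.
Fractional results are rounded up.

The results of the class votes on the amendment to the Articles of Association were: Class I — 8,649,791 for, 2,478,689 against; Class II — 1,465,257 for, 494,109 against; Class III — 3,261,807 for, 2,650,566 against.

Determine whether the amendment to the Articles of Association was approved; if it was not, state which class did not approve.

Not approved — the Class III shares did not give the required vote.

Class I: 3/5 of 14416318 = 8649790.80, rounded up to 8649791; 8,649,791 required, 8,649,791 in favor — approved.
Class II: 2/3 of 2196874 = 1464582.67, rounded up to 1464583; 1,464,583 required, 1,465,257 in favor — approved.
Class III: a majority of 6527016 is 3263509; 3,263,509 required, 3,261,807 in favor — not approved.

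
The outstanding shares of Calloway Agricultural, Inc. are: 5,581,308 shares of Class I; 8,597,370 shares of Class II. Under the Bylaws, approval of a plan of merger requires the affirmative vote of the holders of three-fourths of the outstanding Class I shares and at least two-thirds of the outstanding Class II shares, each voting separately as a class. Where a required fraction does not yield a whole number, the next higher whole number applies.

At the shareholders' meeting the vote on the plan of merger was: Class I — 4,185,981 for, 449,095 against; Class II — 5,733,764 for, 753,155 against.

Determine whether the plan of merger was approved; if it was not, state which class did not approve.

Class I: 3/4 of 5581308 = 4185981; 4,185,981 required, 4,185,981 in favor — approved.
Class II: 2/3 of 8597370 = 5731580; 5,731,580 required, 5,733,764 in favor — approved.

Approved — every class gave the required vote.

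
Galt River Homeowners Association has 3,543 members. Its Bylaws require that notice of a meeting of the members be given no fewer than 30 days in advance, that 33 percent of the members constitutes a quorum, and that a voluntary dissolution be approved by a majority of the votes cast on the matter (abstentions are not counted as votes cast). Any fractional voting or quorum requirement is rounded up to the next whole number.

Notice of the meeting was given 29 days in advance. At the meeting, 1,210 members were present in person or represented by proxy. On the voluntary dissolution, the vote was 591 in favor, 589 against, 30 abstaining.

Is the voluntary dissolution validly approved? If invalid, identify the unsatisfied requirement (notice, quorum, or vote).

Notice: 29 days given; 30 required. Not satisfied.
Quorum: 33% of 3,543 = 1,169.19, rounded up to 1,170; 1,210 present. Satisfied.
Vote: requires a majority of the votes cast (1,210 − 30 abstaining = 1,180); a majority of 1180 is 591, so 591 needed; 591 in favor. Satisfied.

Invalid — notice requirement not satisfied.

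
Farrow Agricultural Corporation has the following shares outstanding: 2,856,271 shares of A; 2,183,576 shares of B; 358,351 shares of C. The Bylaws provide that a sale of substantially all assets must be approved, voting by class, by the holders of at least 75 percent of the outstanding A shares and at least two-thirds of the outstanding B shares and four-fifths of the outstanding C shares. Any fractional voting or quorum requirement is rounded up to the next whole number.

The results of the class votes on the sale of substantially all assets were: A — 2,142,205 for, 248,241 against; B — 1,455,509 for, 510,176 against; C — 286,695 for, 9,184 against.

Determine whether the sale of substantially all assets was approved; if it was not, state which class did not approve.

Not approved — the B shares did not give the required vote.

A: 3/4 of 2856271 = 2142203.25, rounded up to 2142204; 2,142,204 required, 2,142,205 in favor — approved.
B: 2/3 of 2183576 = 1455717.33, rounded up to 1455718; 1,455,718 required, 1,455,509 in favor — not approved.
C: 4/5 of 358351 = 286680.80, rounded up to 286681; 286,681 required, 286,695 in favor — approved.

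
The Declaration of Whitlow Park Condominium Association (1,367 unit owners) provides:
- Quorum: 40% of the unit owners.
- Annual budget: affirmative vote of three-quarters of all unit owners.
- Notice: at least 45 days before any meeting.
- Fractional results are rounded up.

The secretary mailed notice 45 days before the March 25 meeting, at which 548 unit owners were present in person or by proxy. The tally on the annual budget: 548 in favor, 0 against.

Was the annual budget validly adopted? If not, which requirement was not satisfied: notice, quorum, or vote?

Notice: 45 days given; 45 required. Satisfied.
Quorum: 40% of 1,367 = 546.80, rounded up to 547; 548 present. Satisfied.
Vote: requires three-fourths of all unit owners (1,367); 3/4 of 1367 = 1025.25, rounded up to 1026, so 1,026 needed; 548 in favor. Not satisfied.

Invalid — vote requirement not satisfied.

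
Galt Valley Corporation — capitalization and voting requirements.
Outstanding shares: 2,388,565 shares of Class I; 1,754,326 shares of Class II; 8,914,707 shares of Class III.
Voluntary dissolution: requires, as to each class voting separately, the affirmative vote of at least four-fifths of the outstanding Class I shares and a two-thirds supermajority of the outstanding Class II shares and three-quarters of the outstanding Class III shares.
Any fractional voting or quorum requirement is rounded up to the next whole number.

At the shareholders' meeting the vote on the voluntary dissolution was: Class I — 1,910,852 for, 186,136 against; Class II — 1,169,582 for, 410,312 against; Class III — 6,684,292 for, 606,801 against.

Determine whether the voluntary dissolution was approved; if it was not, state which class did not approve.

Class I: 4/5 of 2388565 = 1910852; 1,910,852 required, 1,910,852 in favor — approved.
Class II: 2/3 of 1754326 = 1169550.67, rounded up to 1169551; 1,169,551 required, 1,169,582 in favor — approved.
Class III: 3/4 of 8914707 = 6686030.25, rounded up to 6686031; 6,686,031 required, 6,684,292 in favor — not approved.

Not approved — the Class III shares did not give the required vote.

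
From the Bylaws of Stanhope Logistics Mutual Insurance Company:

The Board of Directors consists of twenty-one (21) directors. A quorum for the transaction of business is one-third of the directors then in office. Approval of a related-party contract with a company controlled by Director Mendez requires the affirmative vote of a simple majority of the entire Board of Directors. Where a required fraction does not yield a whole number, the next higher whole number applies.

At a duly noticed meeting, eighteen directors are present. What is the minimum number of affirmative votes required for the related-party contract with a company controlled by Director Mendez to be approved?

11

The related-party contract with a company controlled by Director Mendez requires a majority of the entire Board of Directors (21).
A majority of 21 is 11.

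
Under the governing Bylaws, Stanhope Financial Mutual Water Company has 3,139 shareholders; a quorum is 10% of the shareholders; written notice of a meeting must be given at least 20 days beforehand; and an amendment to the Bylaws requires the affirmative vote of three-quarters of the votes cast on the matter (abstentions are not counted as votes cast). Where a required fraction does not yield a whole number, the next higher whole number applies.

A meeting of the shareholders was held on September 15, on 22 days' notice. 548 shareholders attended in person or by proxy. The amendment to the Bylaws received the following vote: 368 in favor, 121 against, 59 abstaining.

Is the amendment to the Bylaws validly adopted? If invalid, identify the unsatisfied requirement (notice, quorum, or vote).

Notice: 22 days given; 20 required. Satisfied.
Quorum: 10% of 3,139 = 313.90, rounded up to 314; 548 present. Satisfied.
Vote: requires three-fourths of the votes cast (548 − 59 abstaining = 489); 3/4 of 489 = 366.75, rounded up to 367, so 367 needed; 368 in favor. Satisfied.

Valid — all requirements satisfied.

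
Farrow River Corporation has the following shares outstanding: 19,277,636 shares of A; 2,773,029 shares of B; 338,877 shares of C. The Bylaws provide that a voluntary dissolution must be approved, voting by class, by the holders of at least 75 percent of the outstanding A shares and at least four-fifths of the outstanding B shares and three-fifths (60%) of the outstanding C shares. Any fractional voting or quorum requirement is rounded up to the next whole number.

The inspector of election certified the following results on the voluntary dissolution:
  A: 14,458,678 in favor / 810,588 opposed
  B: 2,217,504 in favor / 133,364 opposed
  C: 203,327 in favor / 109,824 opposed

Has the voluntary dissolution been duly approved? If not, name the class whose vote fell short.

A: 3/4 of 19277636 = 14458227; 14,458,227 required, 14,458,678 in favor — approved.
B: 4/5 of 2773029 = 2218423.20, rounded up to 2218424; 2,218,424 required, 2,217,504 in favor — not approved.
C: 3/5 of 338877 = 203326.20, rounded up to 203327; 203,327 required, 203,327 in favor — approved.

Not approved — the B shares did not give the required vote.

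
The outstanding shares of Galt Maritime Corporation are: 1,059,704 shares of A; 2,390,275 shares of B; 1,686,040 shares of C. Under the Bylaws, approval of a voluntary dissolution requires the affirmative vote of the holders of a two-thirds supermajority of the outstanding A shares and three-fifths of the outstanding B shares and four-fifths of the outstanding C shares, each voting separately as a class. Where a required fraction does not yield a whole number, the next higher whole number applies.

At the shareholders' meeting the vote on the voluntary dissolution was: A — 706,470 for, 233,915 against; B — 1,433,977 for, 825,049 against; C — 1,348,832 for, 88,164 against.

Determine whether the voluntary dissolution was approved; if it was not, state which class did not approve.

A: 2/3 of 1059704 = 706469.33, rounded up to 706470; 706,470 required, 706,470 in favor — approved.
B: 3/5 of 2390275 = 1434165; 1,434,165 required, 1,433,977 in favor — not approved.
C: 4/5 of 1686040 = 1348832; 1,348,832 required, 1,348,832 in favor — approved.

Not approved — the B shares did not give the required vote.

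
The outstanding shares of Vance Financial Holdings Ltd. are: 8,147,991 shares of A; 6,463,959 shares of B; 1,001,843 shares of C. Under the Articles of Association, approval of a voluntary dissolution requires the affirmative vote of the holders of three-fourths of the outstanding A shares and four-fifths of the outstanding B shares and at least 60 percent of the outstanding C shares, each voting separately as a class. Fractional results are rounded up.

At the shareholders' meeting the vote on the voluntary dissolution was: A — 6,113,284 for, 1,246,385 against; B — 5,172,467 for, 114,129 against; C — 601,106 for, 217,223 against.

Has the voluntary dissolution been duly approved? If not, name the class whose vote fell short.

Approved — every class gave the required vote.

A: 3/4 of 8147991 = 6110993.25, rounded up to 6110994; 6,110,994 required, 6,113,284 in favor — approved.
B: 4/5 of 6463959 = 5171167.20, rounded up to 5171168; 5,171,168 required, 5,172,467 in favor — approved.
C: 3/5 of 1001843 = 601105.80, rounded up to 601106; 601,106 required, 601,106 in favor — approved.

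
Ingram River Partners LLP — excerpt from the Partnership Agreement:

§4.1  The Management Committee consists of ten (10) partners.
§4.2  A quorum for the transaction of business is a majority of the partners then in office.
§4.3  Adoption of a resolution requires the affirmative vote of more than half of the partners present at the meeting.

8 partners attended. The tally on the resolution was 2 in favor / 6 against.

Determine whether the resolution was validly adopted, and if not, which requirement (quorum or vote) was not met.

Invalid — vote requirement not satisfied.

Quorum: 8 present; quorum is 6. Satisfied.
Vote: the resolution requires a majority of the partners present (8). A majority of 8 is 5, so 5 affirmative votes are needed; 2 voted in favor. Not satisfied.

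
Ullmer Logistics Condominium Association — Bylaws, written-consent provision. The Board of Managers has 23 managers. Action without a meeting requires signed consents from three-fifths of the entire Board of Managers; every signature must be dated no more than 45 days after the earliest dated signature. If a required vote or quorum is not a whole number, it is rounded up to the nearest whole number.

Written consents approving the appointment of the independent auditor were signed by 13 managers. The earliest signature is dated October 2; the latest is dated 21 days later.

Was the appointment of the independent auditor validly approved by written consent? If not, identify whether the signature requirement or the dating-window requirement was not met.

Signatures required: three-fifths of 23 — 3/5 of 23 = 13.80, rounded up to 14, so 14 needed; 13 signed. Insufficient.
Dating window: the latest signature is 21 days after the earliest; the limit is 45 days. Within the window.

Not effective — insufficient signatures.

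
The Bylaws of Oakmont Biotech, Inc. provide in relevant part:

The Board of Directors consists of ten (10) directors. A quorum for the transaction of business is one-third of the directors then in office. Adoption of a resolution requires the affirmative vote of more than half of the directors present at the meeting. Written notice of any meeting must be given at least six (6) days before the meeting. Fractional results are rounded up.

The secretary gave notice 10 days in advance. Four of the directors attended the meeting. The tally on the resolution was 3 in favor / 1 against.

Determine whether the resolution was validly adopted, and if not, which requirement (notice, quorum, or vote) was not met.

Notice: 10 days given; 6 required (10 ≥ 6). Satisfied.
Quorum: 4 present; quorum is 4. Satisfied.
Vote: the resolution requires a majority of the directors present (4). A majority of 4 is 3, so 3 affirmative votes are needed; 3 voted in favor. Satisfied.

Valid — all requirements satisfied.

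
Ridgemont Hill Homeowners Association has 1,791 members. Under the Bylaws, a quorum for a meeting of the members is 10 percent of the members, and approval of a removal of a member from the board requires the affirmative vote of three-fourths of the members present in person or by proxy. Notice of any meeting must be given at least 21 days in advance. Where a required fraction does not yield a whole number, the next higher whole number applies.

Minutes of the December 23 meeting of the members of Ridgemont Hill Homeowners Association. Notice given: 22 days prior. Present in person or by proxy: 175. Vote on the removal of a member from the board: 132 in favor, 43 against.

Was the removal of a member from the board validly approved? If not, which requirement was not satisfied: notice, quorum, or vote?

Invalid — quorum requirement not satisfied.

Notice: 22 days given; 21 required. Satisfied.
Quorum: 10% of 1,791 = 179.10, rounded up to 180; 175 present. Not satisfied.
Vote: requires three-fourths of those present (175); 3/4 of 175 = 131.25, rounded up to 132, so 132 needed; 132 in favor. Satisfied.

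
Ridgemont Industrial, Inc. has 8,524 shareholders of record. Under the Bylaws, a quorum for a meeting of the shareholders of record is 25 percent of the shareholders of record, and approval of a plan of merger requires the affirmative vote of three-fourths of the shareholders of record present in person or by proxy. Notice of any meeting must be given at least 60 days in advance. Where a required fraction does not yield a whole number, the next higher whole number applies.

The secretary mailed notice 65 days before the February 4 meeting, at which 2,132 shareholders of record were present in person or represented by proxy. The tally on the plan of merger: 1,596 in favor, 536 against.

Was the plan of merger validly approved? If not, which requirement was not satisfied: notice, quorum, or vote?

Notice: 65 days given; 60 required. Satisfied.
Quorum: 25% of 8,524 = 2,131; 2,132 present. Satisfied.
Vote: requires three-fourths of those present (2,132); 3/4 of 2132 = 1599, so 1,599 needed; 1,596 in favor. Not satisfied.

Invalid — vote requirement not satisfied.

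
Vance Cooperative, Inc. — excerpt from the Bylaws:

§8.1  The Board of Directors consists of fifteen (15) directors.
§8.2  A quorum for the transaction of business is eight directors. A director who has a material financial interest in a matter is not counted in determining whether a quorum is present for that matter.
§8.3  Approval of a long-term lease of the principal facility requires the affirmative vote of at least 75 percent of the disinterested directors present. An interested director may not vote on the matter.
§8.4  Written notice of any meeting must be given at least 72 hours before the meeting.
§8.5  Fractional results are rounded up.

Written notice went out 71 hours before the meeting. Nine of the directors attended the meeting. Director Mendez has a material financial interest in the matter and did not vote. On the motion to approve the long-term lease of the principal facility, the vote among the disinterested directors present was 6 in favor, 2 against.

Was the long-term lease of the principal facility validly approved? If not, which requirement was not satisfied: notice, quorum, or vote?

Notice: 71 hours given; 72 required (71 < 72). Not satisfied.
Quorum: 9 present, but the 1 interested director does not count, leaving 8. Quorum is 8. Satisfied.
Vote: the long-term lease of the principal facility requires three-fourths of the disinterested directors present (9 − 1 = 8). 3/4 of 8 = 6, so 6 affirmative votes are needed; 6 voted in favor. Satisfied.

Invalid — notice requirement not satisfied.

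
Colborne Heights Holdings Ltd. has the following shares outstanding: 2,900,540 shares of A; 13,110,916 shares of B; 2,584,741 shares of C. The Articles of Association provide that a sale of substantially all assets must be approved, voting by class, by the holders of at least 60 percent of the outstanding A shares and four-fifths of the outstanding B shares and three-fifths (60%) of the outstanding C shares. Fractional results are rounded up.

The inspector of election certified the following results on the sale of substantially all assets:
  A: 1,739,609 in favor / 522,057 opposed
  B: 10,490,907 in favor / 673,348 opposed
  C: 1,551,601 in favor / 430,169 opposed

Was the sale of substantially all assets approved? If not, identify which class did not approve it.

A: 3/5 of 2900540 = 1740324; 1,740,324 required, 1,739,609 in favor — not approved.
B: 4/5 of 13110916 = 10488732.80, rounded up to 10488733; 10,488,733 required, 10,490,907 in favor — approved.
C: 3/5 of 2584741 = 1550844.60, rounded up to 1550845; 1,550,845 required, 1,551,601 in favor — approved.

Not approved — the A shares did not give the required vote.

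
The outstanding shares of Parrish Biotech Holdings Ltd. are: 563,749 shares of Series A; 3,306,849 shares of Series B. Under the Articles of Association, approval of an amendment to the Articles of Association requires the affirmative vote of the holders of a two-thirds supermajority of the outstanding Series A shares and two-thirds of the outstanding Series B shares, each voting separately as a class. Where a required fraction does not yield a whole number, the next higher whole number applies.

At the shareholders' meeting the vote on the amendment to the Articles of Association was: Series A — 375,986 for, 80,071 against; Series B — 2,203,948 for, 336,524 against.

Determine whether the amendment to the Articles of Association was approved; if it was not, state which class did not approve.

Series A: 2/3 of 563749 = 375832.67, rounded up to 375833; 375,833 required, 375,986 in favor — approved.
Series B: 2/3 of 3306849 = 2204566; 2,204,566 required, 2,203,948 in favor — not approved.

Not approved — the Series B shares did not give the required vote.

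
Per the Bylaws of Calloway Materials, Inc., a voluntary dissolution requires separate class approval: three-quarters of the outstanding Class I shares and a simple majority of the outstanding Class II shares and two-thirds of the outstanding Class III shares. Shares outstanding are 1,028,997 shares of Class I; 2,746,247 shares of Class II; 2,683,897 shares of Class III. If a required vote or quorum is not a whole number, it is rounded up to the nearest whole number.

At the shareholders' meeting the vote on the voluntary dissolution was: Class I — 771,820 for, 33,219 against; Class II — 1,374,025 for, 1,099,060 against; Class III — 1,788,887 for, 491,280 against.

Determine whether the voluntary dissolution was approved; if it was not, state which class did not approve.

Class I: 3/4 of 1028997 = 771747.75, rounded up to 771748; 771,748 required, 771,820 in favor — approved.
Class II: a majority of 2746247 is 1373124; 1,373,124 required, 1,374,025 in favor — approved.
Class III: 2/3 of 2683897 = 1789264.67, rounded up to 1789265; 1,789,265 required, 1,788,887 in favor — not approved.

Not approved — the Class III shares did not give the required vote.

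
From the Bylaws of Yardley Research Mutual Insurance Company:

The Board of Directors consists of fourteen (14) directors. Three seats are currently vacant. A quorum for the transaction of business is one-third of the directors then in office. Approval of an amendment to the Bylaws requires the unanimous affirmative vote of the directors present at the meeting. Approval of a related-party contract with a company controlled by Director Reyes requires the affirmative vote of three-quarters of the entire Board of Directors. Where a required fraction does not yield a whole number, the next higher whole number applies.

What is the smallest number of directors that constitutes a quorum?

1/3 of 11 = 3.67, rounded up to 4.

4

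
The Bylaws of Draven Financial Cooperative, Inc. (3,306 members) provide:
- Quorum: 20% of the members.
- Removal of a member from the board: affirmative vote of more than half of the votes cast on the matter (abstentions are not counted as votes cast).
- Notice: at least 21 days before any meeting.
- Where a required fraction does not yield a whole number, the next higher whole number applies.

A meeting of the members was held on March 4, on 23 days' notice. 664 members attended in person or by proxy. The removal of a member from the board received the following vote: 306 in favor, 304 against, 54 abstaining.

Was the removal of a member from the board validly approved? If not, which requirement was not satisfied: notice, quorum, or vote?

Notice: 23 days given; 21 required. Satisfied.
Quorum: 20% of 3,306 = 661.20, rounded up to 662; 664 present. Satisfied.
Vote: requires a majority of the votes cast (664 − 54 abstaining = 610); a majority of 610 is 306, so 306 needed; 306 in favor. Satisfied.

Valid — all requirements satisfied.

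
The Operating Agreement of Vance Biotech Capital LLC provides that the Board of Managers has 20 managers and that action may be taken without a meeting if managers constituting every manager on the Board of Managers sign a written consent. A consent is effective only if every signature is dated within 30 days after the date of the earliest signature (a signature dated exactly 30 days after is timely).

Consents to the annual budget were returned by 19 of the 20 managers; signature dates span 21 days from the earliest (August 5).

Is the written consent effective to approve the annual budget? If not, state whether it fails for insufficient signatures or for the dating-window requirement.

Not effective — insufficient signatures.

Signatures required: all of 20 — unanimous means all 20, so 20 needed; 19 signed. Insufficient.
Dating window: the latest signature is 21 days after the earliest; the limit is 30 days. Within the window.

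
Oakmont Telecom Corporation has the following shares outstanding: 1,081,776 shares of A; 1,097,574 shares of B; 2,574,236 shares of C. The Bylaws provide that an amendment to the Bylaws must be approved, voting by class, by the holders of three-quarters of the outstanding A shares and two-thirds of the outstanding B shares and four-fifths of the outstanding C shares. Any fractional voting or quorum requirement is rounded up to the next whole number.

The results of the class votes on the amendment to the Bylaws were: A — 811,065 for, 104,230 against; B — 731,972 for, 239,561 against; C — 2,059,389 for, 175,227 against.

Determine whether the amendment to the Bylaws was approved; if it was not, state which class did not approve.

Not approved — the A shares did not give the required vote.

A: 3/4 of 1081776 = 811332; 811,332 required, 811,065 in favor — not approved.
B: 2/3 of 1097574 = 731716; 731,716 required, 731,972 in favor — approved.
C: 4/5 of 2574236 = 2059388.80, rounded up to 2059389; 2,059,389 required, 2,059,389 in favor — approved.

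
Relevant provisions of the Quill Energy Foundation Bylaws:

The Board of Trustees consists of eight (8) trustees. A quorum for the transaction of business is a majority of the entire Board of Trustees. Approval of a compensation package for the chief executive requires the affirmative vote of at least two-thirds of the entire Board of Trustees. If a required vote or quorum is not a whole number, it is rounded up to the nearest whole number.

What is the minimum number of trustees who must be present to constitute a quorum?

A majority of 8 is 5.

5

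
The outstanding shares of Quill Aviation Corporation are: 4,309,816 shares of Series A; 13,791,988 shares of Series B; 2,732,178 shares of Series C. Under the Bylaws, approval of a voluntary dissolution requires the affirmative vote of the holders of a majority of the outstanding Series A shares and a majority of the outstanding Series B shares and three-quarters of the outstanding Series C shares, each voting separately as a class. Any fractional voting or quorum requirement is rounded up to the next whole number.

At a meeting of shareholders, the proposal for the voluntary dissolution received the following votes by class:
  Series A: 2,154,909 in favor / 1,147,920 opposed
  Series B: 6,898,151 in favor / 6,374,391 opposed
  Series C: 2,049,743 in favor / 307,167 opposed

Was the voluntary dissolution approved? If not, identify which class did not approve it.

Series A: a majority of 4309816 is 2154909; 2,154,909 required, 2,154,909 in favor — approved.
Series B: a majority of 13791988 is 6895995; 6,895,995 required, 6,898,151 in favor — approved.
Series C: 3/4 of 2732178 = 2049133.50, rounded up to 2049134; 2,049,134 required, 2,049,743 in favor — approved.

Approved — every class gave the required vote.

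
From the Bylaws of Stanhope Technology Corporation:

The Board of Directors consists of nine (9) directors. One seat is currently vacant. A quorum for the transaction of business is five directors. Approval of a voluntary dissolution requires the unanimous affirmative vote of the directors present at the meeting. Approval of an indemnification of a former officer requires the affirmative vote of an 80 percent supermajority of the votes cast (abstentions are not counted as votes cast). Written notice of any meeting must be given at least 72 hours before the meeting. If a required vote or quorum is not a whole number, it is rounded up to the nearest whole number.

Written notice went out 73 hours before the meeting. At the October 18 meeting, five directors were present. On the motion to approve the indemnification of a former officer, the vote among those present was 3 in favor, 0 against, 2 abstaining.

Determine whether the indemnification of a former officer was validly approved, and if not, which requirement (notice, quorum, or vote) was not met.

Notice: 73 hours given; 72 required (73 ≥ 72). Satisfied.
Quorum: 5 present; quorum is 5. Satisfied.
Vote: the indemnification of a former officer requires four-fifths of the votes cast (5 present − 2 abstaining = 3). 4/5 of 3 = 2.40, rounded up to 3, so 3 affirmative votes are needed; 3 voted in favor. Satisfied.

Valid — all requirements satisfied.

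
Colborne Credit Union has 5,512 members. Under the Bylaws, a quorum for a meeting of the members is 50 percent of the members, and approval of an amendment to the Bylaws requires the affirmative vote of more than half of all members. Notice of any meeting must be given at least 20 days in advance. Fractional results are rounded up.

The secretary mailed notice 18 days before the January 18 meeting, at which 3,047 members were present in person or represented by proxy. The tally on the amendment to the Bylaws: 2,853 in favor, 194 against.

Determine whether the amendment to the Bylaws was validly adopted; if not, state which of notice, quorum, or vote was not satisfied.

Invalid — notice requirement not satisfied.

Notice: 18 days given; 20 required. Not satisfied.
Quorum: 50% of 5,512 = 2,756; 3,047 present. Satisfied.
Vote: requires a majority of all members (5,512); a majority of 5512 is 2757, so 2,757 needed; 2,853 in favor. Satisfied.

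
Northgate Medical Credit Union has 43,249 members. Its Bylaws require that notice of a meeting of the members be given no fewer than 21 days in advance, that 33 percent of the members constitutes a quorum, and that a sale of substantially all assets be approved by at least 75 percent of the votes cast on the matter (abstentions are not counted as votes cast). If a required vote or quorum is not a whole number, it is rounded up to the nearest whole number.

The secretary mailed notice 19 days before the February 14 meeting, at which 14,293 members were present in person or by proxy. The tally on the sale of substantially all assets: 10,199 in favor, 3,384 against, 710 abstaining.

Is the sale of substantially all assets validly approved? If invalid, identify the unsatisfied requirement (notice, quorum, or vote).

Notice: 19 days given; 21 required. Not satisfied.
Quorum: 33% of 43,249 = 14,272.17, rounded up to 14,273; 14,293 present. Satisfied.
Vote: requires three-fourths of the votes cast (14,293 − 710 abstaining = 13,583); 3/4 of 13583 = 10187.25, rounded up to 10188, so 10,188 needed; 10,199 in favor. Satisfied.

Invalid — notice requirement not satisfied.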